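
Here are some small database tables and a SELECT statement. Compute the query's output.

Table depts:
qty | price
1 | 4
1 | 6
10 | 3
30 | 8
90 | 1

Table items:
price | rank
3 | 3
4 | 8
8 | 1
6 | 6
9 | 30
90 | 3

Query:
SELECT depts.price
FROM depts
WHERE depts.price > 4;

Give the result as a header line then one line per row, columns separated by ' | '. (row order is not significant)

After WHERE (2 rows):
depts.qty | depts.price
1 | 6
30 | 8
After SELECT (2 rows):
depts.price
6
8

== RESULT ==
depts.price
6
8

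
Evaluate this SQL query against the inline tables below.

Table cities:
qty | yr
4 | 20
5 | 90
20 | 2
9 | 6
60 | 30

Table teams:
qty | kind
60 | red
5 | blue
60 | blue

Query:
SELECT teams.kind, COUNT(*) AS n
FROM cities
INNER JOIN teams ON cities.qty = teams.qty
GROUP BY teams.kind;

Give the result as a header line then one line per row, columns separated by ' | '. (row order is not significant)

After JOIN teams (3 rows):
cities.qty | cities.yr | teams.qty | teams.kind
5 | 90 | 5 | blue
60 | 30 | 60 | red
60 | 30 | 60 | blue
After GROUP BY (2 rows):
teams.kind | n
blue | 2
red | 1

== RESULT ==
teams.kind | n
blue | 2
red | 1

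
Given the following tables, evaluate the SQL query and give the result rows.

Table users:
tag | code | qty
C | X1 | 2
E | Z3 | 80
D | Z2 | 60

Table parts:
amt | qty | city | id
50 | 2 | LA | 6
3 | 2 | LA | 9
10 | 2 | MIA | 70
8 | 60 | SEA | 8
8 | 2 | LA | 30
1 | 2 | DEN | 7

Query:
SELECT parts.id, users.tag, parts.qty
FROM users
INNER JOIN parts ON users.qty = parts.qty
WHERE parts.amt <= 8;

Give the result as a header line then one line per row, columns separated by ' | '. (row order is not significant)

== RESULT ==
parts.id | users.tag | parts.qty
9 | C | 2
30 | C | 2
7 | C | 2
8 | D | 60

Derivation:
After JOIN parts (6 rows):
users.tag | users.code | users.qty | parts.amt | parts.qty | parts.city | parts.id
C | X1 | 2 | 50 | 2 | LA | 6
C | X1 | 2 | 3 | 2 | LA | 9
C | X1 | 2 | 10 | 2 | MIA | 70
C | X1 | 2 | 8 | 2 | LA | 30
C | X1 | 2 | 1 | 2 | DEN | 7
D | Z2 | 60 | 8 | 60 | SEA | 8
After WHERE (4 rows):
users.tag | users.code | users.qty | parts.amt | parts.qty | parts.city | parts.id
C | X1 | 2 | 3 | 2 | LA | 9
C | X1 | 2 | 8 | 2 | LA | 30
C | X1 | 2 | 1 | 2 | DEN | 7
D | Z2 | 60 | 8 | 60 | SEA | 8
After SELECT (4 rows):
parts.id | users.tag | parts.qty
9 | C | 2
30 | C | 2
7 | C | 2
8 | D | 60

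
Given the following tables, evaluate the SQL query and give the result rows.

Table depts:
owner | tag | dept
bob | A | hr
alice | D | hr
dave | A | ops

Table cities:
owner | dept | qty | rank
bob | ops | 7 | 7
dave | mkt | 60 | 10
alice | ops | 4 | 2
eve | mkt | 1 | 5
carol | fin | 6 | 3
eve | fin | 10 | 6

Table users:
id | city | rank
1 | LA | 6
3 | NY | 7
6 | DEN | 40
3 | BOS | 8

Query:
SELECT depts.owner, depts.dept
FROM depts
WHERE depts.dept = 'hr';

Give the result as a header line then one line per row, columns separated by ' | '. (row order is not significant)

== RESULT ==
depts.owner | depts.dept
bob | hr
alice | hr

Derivation:
After WHERE (2 rows):
depts.owner | depts.tag | depts.dept
bob | A | hr
alice | D | hr
After SELECT (2 rows):
depts.owner | depts.dept
bob | hr
alice | hr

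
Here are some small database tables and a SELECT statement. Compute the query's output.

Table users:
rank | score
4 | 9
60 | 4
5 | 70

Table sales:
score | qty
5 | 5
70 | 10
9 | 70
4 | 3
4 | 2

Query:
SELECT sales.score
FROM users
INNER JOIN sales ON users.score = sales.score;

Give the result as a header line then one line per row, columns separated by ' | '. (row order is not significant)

== RESULT ==
sales.score
9
4
4
70

Derivation:
After JOIN sales (4 rows):
users.rank | users.score | sales.score | sales.qty
4 | 9 | 9 | 70
60 | 4 | 4 | 3
60 | 4 | 4 | 2
5 | 70 | 70 | 10
After SELECT (4 rows):
sales.score
9
4
4
70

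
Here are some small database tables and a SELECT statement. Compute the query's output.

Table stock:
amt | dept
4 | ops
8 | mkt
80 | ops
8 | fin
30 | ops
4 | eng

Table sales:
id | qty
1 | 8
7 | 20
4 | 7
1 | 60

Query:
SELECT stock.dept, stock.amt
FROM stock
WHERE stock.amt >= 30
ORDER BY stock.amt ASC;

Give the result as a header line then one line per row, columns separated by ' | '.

== RESULT ==
stock.dept | stock.amt
ops | 30
ops | 80

Derivation:
After WHERE (2 rows):
stock.amt | stock.dept
80 | ops
30 | ops
After SELECT (2 rows):
stock.dept | stock.amt
ops | 80
ops | 30
After ORDER BY (2 rows):
stock.dept | stock.amt
ops | 30
ops | 80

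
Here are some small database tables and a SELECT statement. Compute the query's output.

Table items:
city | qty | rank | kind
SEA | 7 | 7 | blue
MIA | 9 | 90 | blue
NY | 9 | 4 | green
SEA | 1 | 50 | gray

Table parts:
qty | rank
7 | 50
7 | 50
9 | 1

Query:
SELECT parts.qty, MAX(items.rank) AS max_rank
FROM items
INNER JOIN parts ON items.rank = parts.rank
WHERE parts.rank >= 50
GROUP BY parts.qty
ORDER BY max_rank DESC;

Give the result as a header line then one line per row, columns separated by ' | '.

After JOIN parts (2 rows):
items.city | items.qty | items.rank | items.kind | parts.qty | parts.rank
SEA | 1 | 50 | gray | 7 | 50
SEA | 1 | 50 | gray | 7 | 50
After WHERE (2 rows):
items.city | items.qty | items.rank | items.kind | parts.qty | parts.rank
SEA | 1 | 50 | gray | 7 | 50
SEA | 1 | 50 | gray | 7 | 50
After GROUP BY (1 rows):
parts.qty | max_rank
7 | 50
After ORDER BY (1 rows):
parts.qty | max_rank
7 | 50

== RESULT ==
parts.qty | max_rank
7 | 50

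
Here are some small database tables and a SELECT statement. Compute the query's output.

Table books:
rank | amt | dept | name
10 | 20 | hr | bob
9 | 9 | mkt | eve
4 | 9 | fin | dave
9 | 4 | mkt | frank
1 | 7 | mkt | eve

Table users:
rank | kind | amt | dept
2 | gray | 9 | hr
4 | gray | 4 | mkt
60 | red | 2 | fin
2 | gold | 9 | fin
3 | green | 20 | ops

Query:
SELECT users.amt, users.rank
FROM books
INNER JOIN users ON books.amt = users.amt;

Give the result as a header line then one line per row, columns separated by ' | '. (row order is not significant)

After JOIN users (6 rows):
books.rank | books.amt | books.dept | books.name | users.rank | users.kind | users.amt | users.dept
10 | 20 | hr | bob | 3 | green | 20 | ops
9 | 9 | mkt | eve | 2 | gray | 9 | hr
9 | 9 | mkt | eve | 2 | gold | 9 | fin
4 | 9 | fin | dave | 2 | gray | 9 | hr
4 | 9 | fin | dave | 2 | gold | 9 | fin
9 | 4 | mkt | frank | 4 | gray | 4 | mkt
After SELECT (6 rows):
users.amt | users.rank
20 | 3
9 | 2
9 | 2
9 | 2
9 | 2
4 | 4

== RESULT ==
users.amt | users.rank
20 | 3
9 | 2
9 | 2
9 | 2
9 | 2
4 | 4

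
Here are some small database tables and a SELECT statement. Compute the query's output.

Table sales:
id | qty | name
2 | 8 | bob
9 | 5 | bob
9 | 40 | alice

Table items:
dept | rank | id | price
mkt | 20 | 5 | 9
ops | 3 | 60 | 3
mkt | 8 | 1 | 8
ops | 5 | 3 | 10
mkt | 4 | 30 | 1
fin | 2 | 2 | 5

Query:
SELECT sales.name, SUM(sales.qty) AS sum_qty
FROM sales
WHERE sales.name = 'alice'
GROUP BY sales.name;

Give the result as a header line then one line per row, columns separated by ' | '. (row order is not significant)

== RESULT ==
sales.name | sum_qty
alice | 40

Derivation:
After WHERE (1 rows):
sales.id | sales.qty | sales.name
9 | 40 | alice
After GROUP BY (1 rows):
sales.name | sum_qty
alice | 40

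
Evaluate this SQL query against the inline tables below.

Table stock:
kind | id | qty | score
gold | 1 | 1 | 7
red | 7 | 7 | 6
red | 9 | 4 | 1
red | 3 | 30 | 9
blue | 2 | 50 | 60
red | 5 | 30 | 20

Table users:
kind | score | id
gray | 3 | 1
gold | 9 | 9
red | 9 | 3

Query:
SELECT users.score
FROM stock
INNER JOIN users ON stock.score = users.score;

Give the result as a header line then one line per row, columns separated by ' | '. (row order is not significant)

== RESULT ==
users.score
9
9

Derivation:
After JOIN users (2 rows):
stock.kind | stock.id | stock.qty | stock.score | users.kind | users.score | users.id
red | 3 | 30 | 9 | gold | 9 | 9
red | 3 | 30 | 9 | red | 9 | 3
After SELECT (2 rows):
users.score
9
9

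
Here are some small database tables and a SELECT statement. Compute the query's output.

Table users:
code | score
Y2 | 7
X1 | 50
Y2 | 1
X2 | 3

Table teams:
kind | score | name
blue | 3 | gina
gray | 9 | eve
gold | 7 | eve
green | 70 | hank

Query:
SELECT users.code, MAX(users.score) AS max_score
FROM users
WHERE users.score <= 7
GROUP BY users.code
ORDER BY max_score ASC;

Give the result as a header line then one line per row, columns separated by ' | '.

After WHERE (3 rows):
users.code | users.score
Y2 | 7
Y2 | 1
X2 | 3
After GROUP BY (2 rows):
users.code | max_score
Y2 | 7
X2 | 3
After ORDER BY (2 rows):
users.code | max_score
X2 | 3
Y2 | 7

== RESULT ==
users.code | max_score
X2 | 3
Y2 | 7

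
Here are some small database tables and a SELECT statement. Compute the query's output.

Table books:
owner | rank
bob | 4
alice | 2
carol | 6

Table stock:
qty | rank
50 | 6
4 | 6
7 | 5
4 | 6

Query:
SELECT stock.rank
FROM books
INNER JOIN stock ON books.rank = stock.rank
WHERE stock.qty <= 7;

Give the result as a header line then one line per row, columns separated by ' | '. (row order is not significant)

After JOIN stock (3 rows):
books.owner | books.rank | stock.qty | stock.rank
carol | 6 | 50 | 6
carol | 6 | 4 | 6
carol | 6 | 4 | 6
After WHERE (2 rows):
books.owner | books.rank | stock.qty | stock.rank
carol | 6 | 4 | 6
carol | 6 | 4 | 6
After SELECT (2 rows):
stock.rank
6
6

== RESULT ==
stock.rank
6
6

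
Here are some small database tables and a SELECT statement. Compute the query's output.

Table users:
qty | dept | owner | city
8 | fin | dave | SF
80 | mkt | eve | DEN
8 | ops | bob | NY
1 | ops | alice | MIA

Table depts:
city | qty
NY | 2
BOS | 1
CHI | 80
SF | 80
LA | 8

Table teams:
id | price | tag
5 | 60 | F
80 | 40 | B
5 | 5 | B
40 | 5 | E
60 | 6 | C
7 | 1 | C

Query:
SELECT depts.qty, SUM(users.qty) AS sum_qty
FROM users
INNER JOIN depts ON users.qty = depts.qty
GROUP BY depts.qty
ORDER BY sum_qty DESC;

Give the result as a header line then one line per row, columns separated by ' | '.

== RESULT ==
depts.qty | sum_qty
80 | 160
8 | 16
1 | 1

Derivation:
After JOIN depts (5 rows):
users.qty | users.dept | users.owner | users.city | depts.city | depts.qty
8 | fin | dave | SF | LA | 8
80 | mkt | eve | DEN | CHI | 80
80 | mkt | eve | DEN | SF | 80
8 | ops | bob | NY | LA | 8
1 | ops | alice | MIA | BOS | 1
After GROUP BY (3 rows):
depts.qty | sum_qty
8 | 16
80 | 160
1 | 1
After ORDER BY (3 rows):
depts.qty | sum_qty
80 | 160
8 | 16
1 | 1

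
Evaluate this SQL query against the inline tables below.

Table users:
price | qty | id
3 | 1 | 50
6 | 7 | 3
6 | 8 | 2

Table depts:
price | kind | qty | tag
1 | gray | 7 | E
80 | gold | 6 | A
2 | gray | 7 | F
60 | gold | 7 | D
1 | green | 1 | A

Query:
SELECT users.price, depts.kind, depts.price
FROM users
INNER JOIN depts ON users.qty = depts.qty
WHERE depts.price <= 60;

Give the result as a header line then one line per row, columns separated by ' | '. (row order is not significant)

After JOIN depts (4 rows):
users.price | users.qty | users.id | depts.price | depts.kind | depts.qty | depts.tag
3 | 1 | 50 | 1 | green | 1 | A
6 | 7 | 3 | 1 | gray | 7 | E
6 | 7 | 3 | 2 | gray | 7 | F
6 | 7 | 3 | 60 | gold | 7 | D
After WHERE (4 rows):
users.price | users.qty | users.id | depts.price | depts.kind | depts.qty | depts.tag
3 | 1 | 50 | 1 | green | 1 | A
6 | 7 | 3 | 1 | gray | 7 | E
6 | 7 | 3 | 2 | gray | 7 | F
6 | 7 | 3 | 60 | gold | 7 | D
After SELECT (4 rows):
users.price | depts.kind | depts.price
3 | green | 1
6 | gray | 1
6 | gray | 2
6 | gold | 60

== RESULT ==
users.price | depts.kind | depts.price
3 | green | 1
6 | gray | 1
6 | gray | 2
6 | gold | 60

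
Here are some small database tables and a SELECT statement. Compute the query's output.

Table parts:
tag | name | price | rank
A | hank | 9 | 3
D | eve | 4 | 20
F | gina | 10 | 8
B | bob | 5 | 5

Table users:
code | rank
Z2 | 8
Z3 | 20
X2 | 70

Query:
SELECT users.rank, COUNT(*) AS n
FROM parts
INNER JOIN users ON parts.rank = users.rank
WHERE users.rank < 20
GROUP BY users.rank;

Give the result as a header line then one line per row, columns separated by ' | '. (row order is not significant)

== RESULT ==
users.rank | n
8 | 1

Derivation:
After JOIN users (2 rows):
parts.tag | parts.name | parts.price | parts.rank | users.code | users.rank
D | eve | 4 | 20 | Z3 | 20
F | gina | 10 | 8 | Z2 | 8
After WHERE (1 rows):
parts.tag | parts.name | parts.price | parts.rank | users.code | users.rank
F | gina | 10 | 8 | Z2 | 8
After GROUP BY (1 rows):
users.rank | n
8 | 1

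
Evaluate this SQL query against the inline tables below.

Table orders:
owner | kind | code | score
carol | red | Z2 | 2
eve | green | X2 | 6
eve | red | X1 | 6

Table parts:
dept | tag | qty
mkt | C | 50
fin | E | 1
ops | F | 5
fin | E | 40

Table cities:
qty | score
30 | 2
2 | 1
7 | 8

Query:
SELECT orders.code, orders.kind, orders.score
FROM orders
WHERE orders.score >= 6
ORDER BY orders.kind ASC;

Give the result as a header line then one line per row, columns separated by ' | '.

After WHERE (2 rows):
orders.owner | orders.kind | orders.code | orders.score
eve | green | X2 | 6
eve | red | X1 | 6
After SELECT (2 rows):
orders.code | orders.kind | orders.score
X2 | green | 6
X1 | red | 6
After ORDER BY (2 rows):
orders.code | orders.kind | orders.score
X2 | green | 6
X1 | red | 6

== RESULT ==
orders.code | orders.kind | orders.score
X2 | green | 6
X1 | red | 6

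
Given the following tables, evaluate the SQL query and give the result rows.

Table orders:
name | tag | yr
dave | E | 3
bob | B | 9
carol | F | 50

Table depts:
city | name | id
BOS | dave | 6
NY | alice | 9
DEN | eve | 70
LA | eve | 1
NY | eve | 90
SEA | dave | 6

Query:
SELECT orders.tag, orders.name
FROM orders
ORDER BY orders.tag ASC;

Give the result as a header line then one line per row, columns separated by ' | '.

== RESULT ==
orders.tag | orders.name
B | bob
E | dave
F | carol

Derivation:
After SELECT (3 rows):
orders.tag | orders.name
E | dave
B | bob
F | carol
After ORDER BY (3 rows):
orders.tag | orders.name
B | bob
E | dave
F | carol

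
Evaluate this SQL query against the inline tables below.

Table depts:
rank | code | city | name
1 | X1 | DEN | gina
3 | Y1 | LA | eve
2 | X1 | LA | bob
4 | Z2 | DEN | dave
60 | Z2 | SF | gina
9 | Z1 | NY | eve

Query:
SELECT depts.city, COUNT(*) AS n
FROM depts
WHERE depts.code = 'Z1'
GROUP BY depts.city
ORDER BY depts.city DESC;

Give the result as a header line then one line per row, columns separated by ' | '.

After WHERE (1 rows):
depts.rank | depts.code | depts.city | depts.name
9 | Z1 | NY | eve
After GROUP BY (1 rows):
depts.city | n
NY | 1
After ORDER BY (1 rows):
depts.city | n
NY | 1

== RESULT ==
depts.city | n
NY | 1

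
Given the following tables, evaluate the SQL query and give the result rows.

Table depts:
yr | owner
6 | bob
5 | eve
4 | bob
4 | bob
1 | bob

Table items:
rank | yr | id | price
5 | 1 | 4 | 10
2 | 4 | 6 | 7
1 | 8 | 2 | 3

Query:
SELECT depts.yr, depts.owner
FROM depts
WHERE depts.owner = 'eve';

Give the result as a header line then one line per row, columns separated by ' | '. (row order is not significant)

== RESULT ==
depts.yr | depts.owner
5 | eve

Derivation:
After WHERE (1 rows):
depts.yr | depts.owner
5 | eve
After SELECT (1 rows):
depts.yr | depts.owner
5 | eve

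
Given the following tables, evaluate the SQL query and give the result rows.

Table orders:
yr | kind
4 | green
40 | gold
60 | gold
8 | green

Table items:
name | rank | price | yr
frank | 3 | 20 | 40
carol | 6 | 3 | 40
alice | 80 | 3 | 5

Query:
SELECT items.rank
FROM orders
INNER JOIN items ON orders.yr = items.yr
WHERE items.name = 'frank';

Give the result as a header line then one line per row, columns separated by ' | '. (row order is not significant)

After JOIN items (2 rows):
orders.yr | orders.kind | items.name | items.rank | items.price | items.yr
40 | gold | frank | 3 | 20 | 40
40 | gold | carol | 6 | 3 | 40
After WHERE (1 rows):
orders.yr | orders.kind | items.name | items.rank | items.price | items.yr
40 | gold | frank | 3 | 20 | 40
After SELECT (1 rows):
items.rank
3

== RESULT ==
items.rank
3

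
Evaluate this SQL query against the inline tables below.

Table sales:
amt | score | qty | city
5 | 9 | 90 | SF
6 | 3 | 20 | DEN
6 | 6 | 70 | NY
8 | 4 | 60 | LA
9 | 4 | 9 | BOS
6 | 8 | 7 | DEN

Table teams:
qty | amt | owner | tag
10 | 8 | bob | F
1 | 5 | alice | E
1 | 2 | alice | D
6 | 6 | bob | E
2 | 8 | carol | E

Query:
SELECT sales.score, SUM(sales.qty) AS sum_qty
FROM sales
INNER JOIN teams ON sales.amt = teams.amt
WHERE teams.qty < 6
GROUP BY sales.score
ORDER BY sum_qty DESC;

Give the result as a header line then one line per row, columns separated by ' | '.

== RESULT ==
sales.score | sum_qty
9 | 90
4 | 60

Derivation:
After JOIN teams (6 rows):
sales.amt | sales.score | sales.qty | sales.city | teams.qty | teams.amt | teams.owner | teams.tag
5 | 9 | 90 | SF | 1 | 5 | alice | E
6 | 3 | 20 | DEN | 6 | 6 | bob | E
6 | 6 | 70 | NY | 6 | 6 | bob | E
8 | 4 | 60 | LA | 10 | 8 | bob | F
8 | 4 | 60 | LA | 2 | 8 | carol | E
6 | 8 | 7 | DEN | 6 | 6 | bob | E
After WHERE (2 rows):
sales.amt | sales.score | sales.qty | sales.city | teams.qty | teams.amt | teams.owner | teams.tag
5 | 9 | 90 | SF | 1 | 5 | alice | E
8 | 4 | 60 | LA | 2 | 8 | carol | E
After GROUP BY (2 rows):
sales.score | sum_qty
9 | 90
4 | 60
After ORDER BY (2 rows):
sales.score | sum_qty
9 | 90
4 | 60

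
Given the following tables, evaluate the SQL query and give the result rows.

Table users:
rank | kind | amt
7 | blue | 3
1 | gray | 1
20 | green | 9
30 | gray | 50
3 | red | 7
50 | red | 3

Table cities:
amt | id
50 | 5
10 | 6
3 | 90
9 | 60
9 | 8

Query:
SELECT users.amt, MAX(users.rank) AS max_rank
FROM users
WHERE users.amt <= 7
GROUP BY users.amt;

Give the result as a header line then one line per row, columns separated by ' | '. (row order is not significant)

== RESULT ==
users.amt | max_rank
3 | 50
1 | 1
7 | 3

Derivation:
After WHERE (4 rows):
users.rank | users.kind | users.amt
7 | blue | 3
1 | gray | 1
3 | red | 7
50 | red | 3
After GROUP BY (3 rows):
users.amt | max_rank
3 | 50
1 | 1
7 | 3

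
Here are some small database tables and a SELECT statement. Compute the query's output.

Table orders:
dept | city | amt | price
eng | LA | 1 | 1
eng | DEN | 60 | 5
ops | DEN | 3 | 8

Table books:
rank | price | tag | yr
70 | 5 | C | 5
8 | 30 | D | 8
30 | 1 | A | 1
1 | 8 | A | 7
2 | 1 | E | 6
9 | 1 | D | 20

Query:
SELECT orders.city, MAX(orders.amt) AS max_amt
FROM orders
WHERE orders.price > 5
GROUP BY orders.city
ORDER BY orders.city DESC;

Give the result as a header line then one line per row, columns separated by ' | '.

After WHERE (1 rows):
orders.dept | orders.city | orders.amt | orders.price
ops | DEN | 3 | 8
After GROUP BY (1 rows):
orders.city | max_amt
DEN | 3
After ORDER BY (1 rows):
orders.city | max_amt
DEN | 3

== RESULT ==
orders.city | max_amt
DEN | 3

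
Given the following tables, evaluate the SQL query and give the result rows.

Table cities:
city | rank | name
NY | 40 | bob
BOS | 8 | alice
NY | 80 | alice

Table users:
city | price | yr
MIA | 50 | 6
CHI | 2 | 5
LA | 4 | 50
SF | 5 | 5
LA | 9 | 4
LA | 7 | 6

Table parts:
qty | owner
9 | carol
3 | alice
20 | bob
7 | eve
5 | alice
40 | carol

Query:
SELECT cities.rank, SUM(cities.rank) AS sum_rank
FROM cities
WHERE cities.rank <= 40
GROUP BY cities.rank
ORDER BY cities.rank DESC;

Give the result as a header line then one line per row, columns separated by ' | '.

After WHERE (2 rows):
cities.city | cities.rank | cities.name
NY | 40 | bob
BOS | 8 | alice
After GROUP BY (2 rows):
cities.rank | sum_rank
40 | 40
8 | 8
After ORDER BY (2 rows):
cities.rank | sum_rank
40 | 40
8 | 8

== RESULT ==
cities.rank | sum_rank
40 | 40
8 | 8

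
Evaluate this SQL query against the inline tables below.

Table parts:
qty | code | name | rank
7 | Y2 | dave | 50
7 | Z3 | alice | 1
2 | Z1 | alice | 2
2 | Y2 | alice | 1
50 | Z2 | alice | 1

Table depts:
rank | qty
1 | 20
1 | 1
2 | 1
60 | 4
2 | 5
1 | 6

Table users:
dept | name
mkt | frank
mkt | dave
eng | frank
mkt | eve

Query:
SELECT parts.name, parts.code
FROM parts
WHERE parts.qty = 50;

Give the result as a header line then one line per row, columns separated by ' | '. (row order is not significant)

After WHERE (1 rows):
parts.qty | parts.code | parts.name | parts.rank
50 | Z2 | alice | 1
After SELECT (1 rows):
parts.name | parts.code
alice | Z2

== RESULT ==
parts.name | parts.code
alice | Z2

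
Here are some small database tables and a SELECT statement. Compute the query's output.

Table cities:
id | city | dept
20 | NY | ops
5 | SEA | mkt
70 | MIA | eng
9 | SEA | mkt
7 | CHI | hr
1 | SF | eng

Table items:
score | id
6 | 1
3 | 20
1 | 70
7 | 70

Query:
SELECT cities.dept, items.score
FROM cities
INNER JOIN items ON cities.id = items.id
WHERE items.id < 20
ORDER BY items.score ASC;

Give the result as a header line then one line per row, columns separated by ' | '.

After JOIN items (4 rows):
cities.id | cities.city | cities.dept | items.score | items.id
20 | NY | ops | 3 | 20
70 | MIA | eng | 1 | 70
70 | MIA | eng | 7 | 70
1 | SF | eng | 6 | 1
After WHERE (1 rows):
cities.id | cities.city | cities.dept | items.score | items.id
1 | SF | eng | 6 | 1
After SELECT (1 rows):
cities.dept | items.score
eng | 6
After ORDER BY (1 rows):
cities.dept | items.score
eng | 6

== RESULT ==
cities.dept | items.score
eng | 6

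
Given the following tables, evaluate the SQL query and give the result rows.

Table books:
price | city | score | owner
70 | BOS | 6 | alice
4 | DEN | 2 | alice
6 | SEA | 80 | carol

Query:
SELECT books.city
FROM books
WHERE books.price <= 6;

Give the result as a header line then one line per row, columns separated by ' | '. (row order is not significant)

== RESULT ==
books.city
DEN
SEA

Derivation:
After WHERE (2 rows):
books.price | books.city | books.score | books.owner
4 | DEN | 2 | alice
6 | SEA | 80 | carol
After SELECT (2 rows):
books.city
DEN
SEA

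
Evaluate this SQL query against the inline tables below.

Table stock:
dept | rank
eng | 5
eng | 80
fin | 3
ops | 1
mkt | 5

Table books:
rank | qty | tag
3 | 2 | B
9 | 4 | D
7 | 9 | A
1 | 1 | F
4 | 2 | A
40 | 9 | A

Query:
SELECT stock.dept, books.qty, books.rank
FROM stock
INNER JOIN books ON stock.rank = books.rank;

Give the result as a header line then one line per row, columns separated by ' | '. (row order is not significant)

After JOIN books (2 rows):
stock.dept | stock.rank | books.rank | books.qty | books.tag
fin | 3 | 3 | 2 | B
ops | 1 | 1 | 1 | F
After SELECT (2 rows):
stock.dept | books.qty | books.rank
fin | 2 | 3
ops | 1 | 1

== RESULT ==
stock.dept | books.qty | books.rank
fin | 2 | 3
ops | 1 | 1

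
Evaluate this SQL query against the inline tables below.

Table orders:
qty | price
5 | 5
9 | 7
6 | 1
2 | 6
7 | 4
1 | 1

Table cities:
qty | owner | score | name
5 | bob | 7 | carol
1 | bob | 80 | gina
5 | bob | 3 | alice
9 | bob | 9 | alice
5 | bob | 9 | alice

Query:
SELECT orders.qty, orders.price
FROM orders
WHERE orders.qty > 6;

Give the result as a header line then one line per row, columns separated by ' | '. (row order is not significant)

After WHERE (2 rows):
orders.qty | orders.price
9 | 7
7 | 4
After SELECT (2 rows):
orders.qty | orders.price
9 | 7
7 | 4

== RESULT ==
orders.qty | orders.price
9 | 7
7 | 4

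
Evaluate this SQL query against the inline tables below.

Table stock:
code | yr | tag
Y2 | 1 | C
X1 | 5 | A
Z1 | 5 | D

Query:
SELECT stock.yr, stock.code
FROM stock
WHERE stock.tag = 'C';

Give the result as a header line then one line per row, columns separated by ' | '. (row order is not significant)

After WHERE (1 rows):
stock.code | stock.yr | stock.tag
Y2 | 1 | C
After SELECT (1 rows):
stock.yr | stock.code
1 | Y2

== RESULT ==
stock.yr | stock.code
1 | Y2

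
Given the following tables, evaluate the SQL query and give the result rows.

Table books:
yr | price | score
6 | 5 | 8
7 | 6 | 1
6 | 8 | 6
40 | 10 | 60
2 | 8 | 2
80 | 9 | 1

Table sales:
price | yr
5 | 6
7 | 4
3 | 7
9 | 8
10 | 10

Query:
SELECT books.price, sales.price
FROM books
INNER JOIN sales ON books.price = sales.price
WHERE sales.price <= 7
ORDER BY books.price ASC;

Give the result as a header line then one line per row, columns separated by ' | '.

== RESULT ==
books.price | sales.price
5 | 5

Derivation:
After JOIN sales (3 rows):
books.yr | books.price | books.score | sales.price | sales.yr
6 | 5 | 8 | 5 | 6
40 | 10 | 60 | 10 | 10
80 | 9 | 1 | 9 | 8
After WHERE (1 rows):
books.yr | books.price | books.score | sales.price | sales.yr
6 | 5 | 8 | 5 | 6
After SELECT (1 rows):
books.price | sales.price
5 | 5
After ORDER BY (1 rows):
books.price | sales.price
5 | 5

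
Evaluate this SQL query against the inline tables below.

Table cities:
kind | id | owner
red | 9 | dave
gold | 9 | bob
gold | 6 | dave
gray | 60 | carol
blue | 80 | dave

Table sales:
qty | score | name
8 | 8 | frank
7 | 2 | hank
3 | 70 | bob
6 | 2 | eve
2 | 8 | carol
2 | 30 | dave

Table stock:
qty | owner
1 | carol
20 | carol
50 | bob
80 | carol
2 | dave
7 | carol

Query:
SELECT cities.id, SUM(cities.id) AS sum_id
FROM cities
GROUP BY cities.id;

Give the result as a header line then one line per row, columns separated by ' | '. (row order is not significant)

== RESULT ==
cities.id | sum_id
9 | 18
6 | 6
60 | 60
80 | 80

Derivation:
After GROUP BY (4 rows):
cities.id | sum_id
9 | 18
6 | 6
60 | 60
80 | 80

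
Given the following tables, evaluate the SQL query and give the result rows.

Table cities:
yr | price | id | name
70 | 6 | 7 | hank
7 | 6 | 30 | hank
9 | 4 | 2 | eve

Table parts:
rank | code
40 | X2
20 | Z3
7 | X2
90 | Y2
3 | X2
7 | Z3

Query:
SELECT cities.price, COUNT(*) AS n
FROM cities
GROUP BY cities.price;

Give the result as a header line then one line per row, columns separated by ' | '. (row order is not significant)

After GROUP BY (2 rows):
cities.price | n
6 | 2
4 | 1

== RESULT ==
cities.price | n
6 | 2
4 | 1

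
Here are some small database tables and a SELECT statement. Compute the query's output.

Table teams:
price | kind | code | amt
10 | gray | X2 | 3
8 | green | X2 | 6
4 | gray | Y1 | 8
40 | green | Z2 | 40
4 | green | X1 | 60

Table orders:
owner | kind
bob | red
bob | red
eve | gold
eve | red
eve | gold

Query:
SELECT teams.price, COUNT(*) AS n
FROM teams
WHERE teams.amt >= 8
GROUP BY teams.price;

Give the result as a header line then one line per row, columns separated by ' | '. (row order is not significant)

After WHERE (3 rows):
teams.price | teams.kind | teams.code | teams.amt
4 | gray | Y1 | 8
40 | green | Z2 | 40
4 | green | X1 | 60
After GROUP BY (2 rows):
teams.price | n
4 | 2
40 | 1

== RESULT ==
teams.price | n
4 | 2
40 | 1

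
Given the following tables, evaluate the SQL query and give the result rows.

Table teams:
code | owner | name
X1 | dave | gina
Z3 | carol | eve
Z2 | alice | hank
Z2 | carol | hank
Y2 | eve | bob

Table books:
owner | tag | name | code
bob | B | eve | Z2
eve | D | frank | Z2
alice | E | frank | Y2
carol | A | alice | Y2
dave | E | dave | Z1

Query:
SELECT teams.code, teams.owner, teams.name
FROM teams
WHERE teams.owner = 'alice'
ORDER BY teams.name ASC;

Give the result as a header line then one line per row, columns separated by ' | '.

After WHERE (1 rows):
teams.code | teams.owner | teams.name
Z2 | alice | hank
After SELECT (1 rows):
teams.code | teams.owner | teams.name
Z2 | alice | hank
After ORDER BY (1 rows):
teams.code | teams.owner | teams.name
Z2 | alice | hank

== RESULT ==
teams.code | teams.owner | teams.name
Z2 | alice | hank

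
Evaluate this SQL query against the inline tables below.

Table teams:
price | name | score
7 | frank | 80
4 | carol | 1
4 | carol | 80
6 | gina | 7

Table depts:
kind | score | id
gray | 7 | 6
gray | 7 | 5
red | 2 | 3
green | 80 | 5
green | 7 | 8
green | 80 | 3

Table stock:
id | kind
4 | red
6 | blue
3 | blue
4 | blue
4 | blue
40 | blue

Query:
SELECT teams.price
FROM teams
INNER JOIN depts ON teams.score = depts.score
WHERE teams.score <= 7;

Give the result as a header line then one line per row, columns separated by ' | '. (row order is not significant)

== RESULT ==
teams.price
6
6
6

Derivation:
After JOIN depts (7 rows):
teams.price | teams.name | teams.score | depts.kind | depts.score | depts.id
7 | frank | 80 | green | 80 | 5
7 | frank | 80 | green | 80 | 3
4 | carol | 80 | green | 80 | 5
4 | carol | 80 | green | 80 | 3
6 | gina | 7 | gray | 7 | 6
6 | gina | 7 | gray | 7 | 5
6 | gina | 7 | green | 7 | 8
After WHERE (3 rows):
teams.price | teams.name | teams.score | depts.kind | depts.score | depts.id
6 | gina | 7 | gray | 7 | 6
6 | gina | 7 | gray | 7 | 5
6 | gina | 7 | green | 7 | 8
After SELECT (3 rows):
teams.price
6
6
6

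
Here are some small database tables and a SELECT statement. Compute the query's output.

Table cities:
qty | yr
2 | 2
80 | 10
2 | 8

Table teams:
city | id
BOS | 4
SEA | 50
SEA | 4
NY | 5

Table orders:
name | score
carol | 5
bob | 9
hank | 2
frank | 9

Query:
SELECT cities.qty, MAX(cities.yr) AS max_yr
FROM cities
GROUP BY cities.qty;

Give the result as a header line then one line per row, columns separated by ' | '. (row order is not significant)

== RESULT ==
cities.qty | max_yr
2 | 8
80 | 10

Derivation:
After GROUP BY (2 rows):
cities.qty | max_yr
2 | 8
80 | 10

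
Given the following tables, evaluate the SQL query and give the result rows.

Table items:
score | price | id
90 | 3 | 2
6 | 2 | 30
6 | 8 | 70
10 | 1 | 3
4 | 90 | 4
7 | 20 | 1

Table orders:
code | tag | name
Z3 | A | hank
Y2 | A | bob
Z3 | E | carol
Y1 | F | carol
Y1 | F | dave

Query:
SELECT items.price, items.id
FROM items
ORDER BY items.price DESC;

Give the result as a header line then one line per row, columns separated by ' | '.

After SELECT (6 rows):
items.price | items.id
3 | 2
2 | 30
8 | 70
1 | 3
90 | 4
20 | 1
After ORDER BY (6 rows):
items.price | items.id
90 | 4
20 | 1
8 | 70
3 | 2
2 | 30
1 | 3

== RESULT ==
items.price | items.id
90 | 4
20 | 1
8 | 70
3 | 2
2 | 30
1 | 3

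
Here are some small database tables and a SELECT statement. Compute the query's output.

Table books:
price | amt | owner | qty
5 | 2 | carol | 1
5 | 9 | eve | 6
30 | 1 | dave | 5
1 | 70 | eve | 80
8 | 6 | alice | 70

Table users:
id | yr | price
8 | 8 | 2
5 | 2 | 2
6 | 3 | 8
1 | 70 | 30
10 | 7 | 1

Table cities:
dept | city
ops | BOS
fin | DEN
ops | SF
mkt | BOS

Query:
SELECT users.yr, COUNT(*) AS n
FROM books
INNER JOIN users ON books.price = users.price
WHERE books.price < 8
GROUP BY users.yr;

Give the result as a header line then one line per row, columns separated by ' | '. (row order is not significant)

== RESULT ==
users.yr | n
7 | 1

Derivation:
After JOIN users (3 rows):
books.price | books.amt | books.owner | books.qty | users.id | users.yr | users.price
30 | 1 | dave | 5 | 1 | 70 | 30
1 | 70 | eve | 80 | 10 | 7 | 1
8 | 6 | alice | 70 | 6 | 3 | 8
After WHERE (1 rows):
books.price | books.amt | books.owner | books.qty | users.id | users.yr | users.price
1 | 70 | eve | 80 | 10 | 7 | 1
After GROUP BY (1 rows):
users.yr | n
7 | 1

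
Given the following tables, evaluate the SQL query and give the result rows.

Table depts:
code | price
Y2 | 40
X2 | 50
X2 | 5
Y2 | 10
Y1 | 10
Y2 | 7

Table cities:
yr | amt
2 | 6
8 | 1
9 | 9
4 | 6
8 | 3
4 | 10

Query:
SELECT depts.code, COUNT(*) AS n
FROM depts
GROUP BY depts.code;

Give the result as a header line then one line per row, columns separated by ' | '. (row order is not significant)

== RESULT ==
depts.code | n
Y2 | 3
X2 | 2
Y1 | 1

Derivation:
After GROUP BY (3 rows):
depts.code | n
Y2 | 3
X2 | 2
Y1 | 1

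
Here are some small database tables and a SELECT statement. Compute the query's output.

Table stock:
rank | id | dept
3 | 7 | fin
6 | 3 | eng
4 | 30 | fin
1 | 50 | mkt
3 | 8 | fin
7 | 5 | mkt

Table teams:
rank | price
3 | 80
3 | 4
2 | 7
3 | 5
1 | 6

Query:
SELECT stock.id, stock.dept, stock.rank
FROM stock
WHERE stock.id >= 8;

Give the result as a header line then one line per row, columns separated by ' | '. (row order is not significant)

== RESULT ==
stock.id | stock.dept | stock.rank
30 | fin | 4
50 | mkt | 1
8 | fin | 3

Derivation:
After WHERE (3 rows):
stock.rank | stock.id | stock.dept
4 | 30 | fin
1 | 50 | mkt
3 | 8 | fin
After SELECT (3 rows):
stock.id | stock.dept | stock.rank
30 | fin | 4
50 | mkt | 1
8 | fin | 3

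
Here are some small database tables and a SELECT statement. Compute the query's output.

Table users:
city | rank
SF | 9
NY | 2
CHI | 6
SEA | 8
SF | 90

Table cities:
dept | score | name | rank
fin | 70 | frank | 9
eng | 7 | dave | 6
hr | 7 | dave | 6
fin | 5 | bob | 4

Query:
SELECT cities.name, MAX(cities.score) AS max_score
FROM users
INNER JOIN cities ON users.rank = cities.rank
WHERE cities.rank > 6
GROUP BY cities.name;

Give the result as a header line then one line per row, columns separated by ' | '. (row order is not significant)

== RESULT ==
cities.name | max_score
frank | 70

Derivation:
After JOIN cities (3 rows):
users.city | users.rank | cities.dept | cities.score | cities.name | cities.rank
SF | 9 | fin | 70 | frank | 9
CHI | 6 | eng | 7 | dave | 6
CHI | 6 | hr | 7 | dave | 6
After WHERE (1 rows):
users.city | users.rank | cities.dept | cities.score | cities.name | cities.rank
SF | 9 | fin | 70 | frank | 9
After GROUP BY (1 rows):
cities.name | max_score
frank | 70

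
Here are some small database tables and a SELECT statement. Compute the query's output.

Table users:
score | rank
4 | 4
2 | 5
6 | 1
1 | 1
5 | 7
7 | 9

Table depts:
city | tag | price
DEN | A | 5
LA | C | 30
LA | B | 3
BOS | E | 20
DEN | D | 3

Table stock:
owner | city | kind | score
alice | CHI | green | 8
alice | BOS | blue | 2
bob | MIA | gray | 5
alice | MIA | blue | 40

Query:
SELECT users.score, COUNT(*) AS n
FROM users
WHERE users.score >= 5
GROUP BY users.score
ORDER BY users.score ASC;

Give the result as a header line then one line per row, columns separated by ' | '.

== RESULT ==
users.score | n
5 | 1
6 | 1
7 | 1

Derivation:
After WHERE (3 rows):
users.score | users.rank
6 | 1
5 | 7
7 | 9
After GROUP BY (3 rows):
users.score | n
6 | 1
5 | 1
7 | 1
After ORDER BY (3 rows):
users.score | n
5 | 1
6 | 1
7 | 1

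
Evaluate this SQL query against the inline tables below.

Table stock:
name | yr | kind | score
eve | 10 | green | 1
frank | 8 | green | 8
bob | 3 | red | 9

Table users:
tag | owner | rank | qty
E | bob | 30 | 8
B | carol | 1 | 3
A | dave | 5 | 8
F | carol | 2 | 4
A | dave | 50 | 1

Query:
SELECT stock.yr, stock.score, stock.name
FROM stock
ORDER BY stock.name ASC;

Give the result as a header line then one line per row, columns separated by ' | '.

After SELECT (3 rows):
stock.yr | stock.score | stock.name
10 | 1 | eve
8 | 8 | frank
3 | 9 | bob
After ORDER BY (3 rows):
stock.yr | stock.score | stock.name
3 | 9 | bob
10 | 1 | eve
8 | 8 | frank

== RESULT ==
stock.yr | stock.score | stock.name
3 | 9 | bob
10 | 1 | eve
8 | 8 | frank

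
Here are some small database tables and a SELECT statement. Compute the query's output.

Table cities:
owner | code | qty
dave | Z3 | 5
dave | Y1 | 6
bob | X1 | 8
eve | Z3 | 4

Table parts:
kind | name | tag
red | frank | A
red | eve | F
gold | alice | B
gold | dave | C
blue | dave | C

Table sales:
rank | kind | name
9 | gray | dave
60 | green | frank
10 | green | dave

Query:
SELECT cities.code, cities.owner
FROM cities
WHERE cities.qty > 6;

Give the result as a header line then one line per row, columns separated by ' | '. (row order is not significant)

== RESULT ==
cities.code | cities.owner
X1 | bob

Derivation:
After WHERE (1 rows):
cities.owner | cities.code | cities.qty
bob | X1 | 8
After SELECT (1 rows):
cities.code | cities.owner
X1 | bob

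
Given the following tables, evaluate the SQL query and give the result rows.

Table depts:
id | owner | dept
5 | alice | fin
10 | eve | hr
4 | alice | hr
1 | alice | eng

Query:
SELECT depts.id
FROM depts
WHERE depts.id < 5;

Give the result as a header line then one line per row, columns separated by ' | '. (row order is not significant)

== RESULT ==
depts.id
4
1

Derivation:
After WHERE (2 rows):
depts.id | depts.owner | depts.dept
4 | alice | hr
1 | alice | eng
After SELECT (2 rows):
depts.id
4
1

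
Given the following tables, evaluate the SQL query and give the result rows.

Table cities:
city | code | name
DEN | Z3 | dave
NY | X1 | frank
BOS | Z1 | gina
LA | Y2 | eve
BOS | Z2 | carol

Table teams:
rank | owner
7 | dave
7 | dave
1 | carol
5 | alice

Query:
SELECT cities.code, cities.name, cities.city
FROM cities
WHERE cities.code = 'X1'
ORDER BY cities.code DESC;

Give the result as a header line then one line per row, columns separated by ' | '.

After WHERE (1 rows):
cities.city | cities.code | cities.name
NY | X1 | frank
After SELECT (1 rows):
cities.code | cities.name | cities.city
X1 | frank | NY
After ORDER BY (1 rows):
cities.code | cities.name | cities.city
X1 | frank | NY

== RESULT ==
cities.code | cities.name | cities.city
X1 | frank | NY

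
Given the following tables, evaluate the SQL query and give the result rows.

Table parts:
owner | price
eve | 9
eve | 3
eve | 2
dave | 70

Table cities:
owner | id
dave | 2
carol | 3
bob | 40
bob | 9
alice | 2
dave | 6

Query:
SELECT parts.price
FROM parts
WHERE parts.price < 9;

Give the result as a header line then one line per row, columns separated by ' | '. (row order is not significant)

After WHERE (2 rows):
parts.owner | parts.price
eve | 3
eve | 2
After SELECT (2 rows):
parts.price
3
2

== RESULT ==
parts.price
3
2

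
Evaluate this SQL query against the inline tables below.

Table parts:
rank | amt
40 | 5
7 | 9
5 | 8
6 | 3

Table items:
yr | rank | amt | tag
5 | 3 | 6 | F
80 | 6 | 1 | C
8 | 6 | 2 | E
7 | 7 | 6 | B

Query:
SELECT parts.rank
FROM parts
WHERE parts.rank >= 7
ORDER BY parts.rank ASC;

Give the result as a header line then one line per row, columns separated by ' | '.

After WHERE (2 rows):
parts.rank | parts.amt
40 | 5
7 | 9
After SELECT (2 rows):
parts.rank
40
7
After ORDER BY (2 rows):
parts.rank
7
40

== RESULT ==
parts.rank
7
40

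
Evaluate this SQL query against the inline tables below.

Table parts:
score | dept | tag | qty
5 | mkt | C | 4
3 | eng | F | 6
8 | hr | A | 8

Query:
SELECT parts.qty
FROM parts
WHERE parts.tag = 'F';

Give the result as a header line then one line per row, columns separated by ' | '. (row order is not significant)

== RESULT ==
parts.qty
6

Derivation:
After WHERE (1 rows):
parts.score | parts.dept | parts.tag | parts.qty
3 | eng | F | 6
After SELECT (1 rows):
parts.qty
6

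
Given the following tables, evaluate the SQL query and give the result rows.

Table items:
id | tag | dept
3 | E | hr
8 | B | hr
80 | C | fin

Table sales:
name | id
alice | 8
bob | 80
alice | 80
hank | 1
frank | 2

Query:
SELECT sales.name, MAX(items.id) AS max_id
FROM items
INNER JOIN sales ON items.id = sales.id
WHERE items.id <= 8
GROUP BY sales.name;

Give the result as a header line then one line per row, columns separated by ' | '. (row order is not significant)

After JOIN sales (3 rows):
items.id | items.tag | items.dept | sales.name | sales.id
8 | B | hr | alice | 8
80 | C | fin | bob | 80
80 | C | fin | alice | 80
After WHERE (1 rows):
items.id | items.tag | items.dept | sales.name | sales.id
8 | B | hr | alice | 8
After GROUP BY (1 rows):
sales.name | max_id
alice | 8

== RESULT ==
sales.name | max_id
alice | 8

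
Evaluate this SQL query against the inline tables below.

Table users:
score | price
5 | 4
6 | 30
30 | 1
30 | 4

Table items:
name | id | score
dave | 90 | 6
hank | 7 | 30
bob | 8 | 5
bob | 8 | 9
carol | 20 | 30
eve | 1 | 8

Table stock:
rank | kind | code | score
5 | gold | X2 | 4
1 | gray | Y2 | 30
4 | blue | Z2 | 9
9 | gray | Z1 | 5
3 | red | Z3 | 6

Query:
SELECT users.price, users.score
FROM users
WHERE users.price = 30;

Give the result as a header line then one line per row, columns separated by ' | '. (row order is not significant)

After WHERE (1 rows):
users.score | users.price
6 | 30
After SELECT (1 rows):
users.price | users.score
30 | 6

== RESULT ==
users.price | users.score
30 | 6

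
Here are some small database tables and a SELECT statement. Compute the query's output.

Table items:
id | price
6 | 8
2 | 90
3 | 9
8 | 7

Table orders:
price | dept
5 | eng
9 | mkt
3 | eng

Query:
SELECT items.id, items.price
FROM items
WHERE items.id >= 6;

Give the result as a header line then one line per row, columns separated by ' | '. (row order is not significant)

After WHERE (2 rows):
items.id | items.price
6 | 8
8 | 7
After SELECT (2 rows):
items.id | items.price
6 | 8
8 | 7

== RESULT ==
items.id | items.price
6 | 8
8 | 7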